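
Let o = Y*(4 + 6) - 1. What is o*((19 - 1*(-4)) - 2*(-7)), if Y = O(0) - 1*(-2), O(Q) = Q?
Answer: 703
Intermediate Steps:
Y = 2 (Y = 0 - 1*(-2) = 0 + 2 = 2)
o = 19 (o = 2*(4 + 6) - 1 = 2*10 - 1 = 20 - 1 = 19)
o*((19 - 1*(-4)) - 2*(-7)) = 19*((19 - 1*(-4)) - 2*(-7)) = 19*((19 + 4) + 14) = 19*(23 + 14) = 19*37 = 703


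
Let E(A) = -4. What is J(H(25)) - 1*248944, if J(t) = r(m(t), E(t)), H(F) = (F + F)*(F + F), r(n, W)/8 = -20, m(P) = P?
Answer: -249104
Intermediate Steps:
r(n, W) = -160 (r(n, W) = 8*(-20) = -160)
H(F) = 4*F**2 (H(F) = (2*F)*(2*F) = 4*F**2)
J(t) = -160
J(H(25)) - 1*248944 = -160 - 1*248944 = -160 - 248944 = -249104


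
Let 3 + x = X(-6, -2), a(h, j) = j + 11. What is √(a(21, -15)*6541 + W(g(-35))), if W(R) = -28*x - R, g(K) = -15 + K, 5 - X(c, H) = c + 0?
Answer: I*√26338 ≈ 162.29*I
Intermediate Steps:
a(h, j) = 11 + j
X(c, H) = 5 - c (X(c, H) = 5 - (c + 0) = 5 - c)
x = 8 (x = -3 + (5 - 1*(-6)) = -3 + (5 + 6) = -3 + 11 = 8)
W(R) = -224 - R (W(R) = -28*8 - R = -224 - R)
√(a(21, -15)*6541 + W(g(-35))) = √((11 - 15)*6541 + (-224 - (-15 - 35))) = √(-4*6541 + (-224 - 1*(-50))) = √(-26164 + (-224 + 50)) = √(-26164 - 174) = √(-26338) = I*√26338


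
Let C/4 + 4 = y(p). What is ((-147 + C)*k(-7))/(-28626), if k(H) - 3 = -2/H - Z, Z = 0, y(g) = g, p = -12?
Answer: 4853/200382 ≈ 0.024219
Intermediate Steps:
C = -64 (C = -16 + 4*(-12) = -16 - 48 = -64)
k(H) = 3 - 2/H (k(H) = 3 + (-2/H - 1*0) = 3 + (-2/H + 0) = 3 - 2/H)
((-147 + C)*k(-7))/(-28626) = ((-147 - 64)*(3 - 2/(-7)))/(-28626) = -211*(3 - 2*(-1/7))*(-1/28626) = -211*(3 + 2/7)*(-1/28626) = -211*23/7*(-1/28626) = -4853/7*(-1/28626) = 4853/200382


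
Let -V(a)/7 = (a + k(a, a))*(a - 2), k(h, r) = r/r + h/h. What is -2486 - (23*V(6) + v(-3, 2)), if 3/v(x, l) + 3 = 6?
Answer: 2665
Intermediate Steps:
v(x, l) = 1 (v(x, l) = 3/(-3 + 6) = 3/3 = 3*(⅓) = 1)
k(h, r) = 2 (k(h, r) = 1 + 1 = 2)
V(a) = -7*(-2 + a)*(2 + a) (V(a) = -7*(a + 2)*(a - 2) = -7*(2 + a)*(-2 + a) = -7*(-2 + a)*(2 + a))
-2486 - (23*V(6) + v(-3, 2)) = -2486 - (23*(28 - 7*6²) + 1) = -2486 - (23*(28 - 7*36) + 1) = -2486 - (23*(28 - 252) + 1) = -2486 - (23*(-224) + 1) = -2486 - (-5152 + 1) = -2486 - 1*(-5151) = -2486 + 5151 = 2665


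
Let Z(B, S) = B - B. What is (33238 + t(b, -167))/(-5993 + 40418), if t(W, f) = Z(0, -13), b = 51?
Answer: 33238/34425 ≈ 0.96552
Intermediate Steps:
Z(B, S) = 0
t(W, f) = 0
(33238 + t(b, -167))/(-5993 + 40418) = (33238 + 0)/(-5993 + 40418) = 33238/34425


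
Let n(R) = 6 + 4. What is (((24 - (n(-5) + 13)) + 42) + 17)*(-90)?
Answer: -5400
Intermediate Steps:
n(R) = 10
(((24 - (n(-5) + 13)) + 42) + 17)*(-90) = (((24 - (10 + 13)) + 42) + 17)*(-90) = (((24 - 1*23) + 42) + 17)*(-90) = (((24 - 23) + 42) + 17)*(-90) = ((1 + 42) + 17)*(-90) = (43 + 17)*(-90) = 60*(-90) = -5400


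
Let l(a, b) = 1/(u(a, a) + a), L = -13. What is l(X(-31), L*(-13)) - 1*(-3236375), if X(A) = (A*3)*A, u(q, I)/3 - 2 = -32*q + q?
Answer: 858383741249/265230 ≈ 3.2364e+6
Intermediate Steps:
u(q, I) = 6 - 93*q (u(q, I) = 6 + 3*(-32*q + q) = 6 + 3*(-31*q) = 6 - 93*q)
X(A) = 3*A**2 (X(A) = (3*A)*A = 3*A**2)
l(a, b) = 1/(6 - 92*a) (l(a, b) = 1/((6 - 93*a) + a) = 1/(6 - 92*a))
l(X(-31), L*(-13)) - 1*(-3236375) = -1/(-6 + 92*(3*(-31)**2)) - 1*(-3236375) = -1/(-6 + 92*(3*961)) + 3236375 = -1/(-6 + 92*2883) + 3236375 = -1/(-6 + 265236) + 3236375 = -1/265230 + 3236375 = 858383741249/265230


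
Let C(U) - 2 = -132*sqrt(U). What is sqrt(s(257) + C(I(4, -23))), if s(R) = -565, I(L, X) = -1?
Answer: sqrt(-563 - 132*I) ≈ 2.7629 - 23.888*I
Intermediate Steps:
C(U) = 2 - 132*sqrt(U)
sqrt(s(257) + C(I(4, -23))) = sqrt(-565 + (2 - 132*I)) = sqrt(-563 - 132*I)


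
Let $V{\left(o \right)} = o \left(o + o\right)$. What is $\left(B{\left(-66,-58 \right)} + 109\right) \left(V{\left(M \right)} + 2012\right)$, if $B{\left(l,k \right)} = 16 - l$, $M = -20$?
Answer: $537092$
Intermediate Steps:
$V{\left(o \right)} = 2 o^{2}$ ($V{\left(o \right)} = o 2 o = 2 o^{2}$)
$\left(B{\left(-66,-58 \right)} + 109\right) \left(V{\left(M \right)} + 2012\right) = \left(\left(16 - -66\right) + 109\right) \left(2 \left(-20\right)^{2} + 2012\right) = \left(\left(16 + 66\right) + 109\right) \left(2 \cdot 400 + 2012\right) = \left(82 + 109\right) \left(800 + 2012\right) = 191 \cdot 2812 = 537092$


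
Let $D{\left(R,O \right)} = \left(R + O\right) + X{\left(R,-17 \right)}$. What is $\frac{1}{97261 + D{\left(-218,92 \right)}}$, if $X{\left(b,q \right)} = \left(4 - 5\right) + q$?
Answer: $\frac{1}{97117} \approx 1.0297 \cdot 10^{-5}$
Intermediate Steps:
$X{\left(b,q \right)} = -1 + q$
$D{\left(R,O \right)} = -18 + O + R$ ($D{\left(R,O \right)} = \left(R + O\right) - 18 = \left(O + R\right) - 18 = -18 + O + R$)
$\frac{1}{97261 + D{\left(-218,92 \right)}} = \frac{1}{97261 - 144} = \frac{1}{97117}$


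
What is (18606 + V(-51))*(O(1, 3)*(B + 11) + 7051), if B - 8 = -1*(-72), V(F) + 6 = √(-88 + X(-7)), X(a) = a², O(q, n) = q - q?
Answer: 131148600 + 7051*I*√39 ≈ 1.3115e+8 + 44034.0*I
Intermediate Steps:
O(q, n) = 0
V(F) = -6 + I*√39 (V(F) = -6 + √(-88 + (-7)²) = -6 + √(-88 + 49) = -6 + √(-39) = -6 + I*√39)
B = 80 (B = 8 - 1*(-72) = 8 + 72 = 80)
(18606 + V(-51))*(O(1, 3)*(B + 11) + 7051) = (18606 + (-6 + I*√39))*(0*(80 + 11) + 7051) = (18600 + I*√39)*(0*91 + 7051) = (18600 + I*√39)*(0 + 7051) = (18600 + I*√39)*7051 = 131148600 + 7051*I*√39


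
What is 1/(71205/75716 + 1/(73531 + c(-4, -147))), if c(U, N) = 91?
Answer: 2787181676/2621165113 ≈ 1.0633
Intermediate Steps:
1/(71205/75716 + 1/(73531 + c(-4, -147))) = 1/(71205/75716 + 1/(73531 + 91)) = 1/(71205*(1/75716) + 1/73622) = 1/(71205/75716 + 1/73622) = 1/(2621165113/2787181676) = 2787181676/2621165113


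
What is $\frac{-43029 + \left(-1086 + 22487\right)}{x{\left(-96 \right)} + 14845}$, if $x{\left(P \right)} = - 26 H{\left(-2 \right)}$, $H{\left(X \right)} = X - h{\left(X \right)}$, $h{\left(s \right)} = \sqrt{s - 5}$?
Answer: $- \frac{322192316}{221925341} + \frac{562328 i \sqrt{7}}{221925341} \approx -1.4518 + 0.006704 i$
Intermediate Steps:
$h{\left(s \right)} = \sqrt{-5 + s}$
$H{\left(X \right)} = X - \sqrt{-5 + X}$
$x{\left(P \right)} = 52 + 26 i \sqrt{7}$ ($x{\left(P \right)} = - 26 \left(-2 - \sqrt{-5 - 2}\right) = - 26 \left(-2 - \sqrt{-7}\right) = - 26 \left(-2 - i \sqrt{7}\right) = 52 + 26 i \sqrt{7}$)
$\frac{-43029 + \left(-1086 + 22487\right)}{x{\left(-96 \right)} + 14845} = \frac{-43029 + \left(-1086 + 22487\right)}{\left(52 + 26 i \sqrt{7}\right) + 14845} = \frac{-43029 + 21401}{14897 + 26 i \sqrt{7}} = - \frac{21628}{14897 + 26 i \sqrt{7}}$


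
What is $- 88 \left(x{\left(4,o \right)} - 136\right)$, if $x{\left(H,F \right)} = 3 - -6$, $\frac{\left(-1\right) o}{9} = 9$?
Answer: $11176$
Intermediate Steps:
$o = -81$ ($o = \left(-9\right) 9 = -81$)
$x{\left(H,F \right)} = 9$ ($x{\left(H,F \right)} = 3 + 6 = 9$)
$- 88 \left(x{\left(4,o \right)} - 136\right) = - 88 \left(9 - 136\right) = \left(-88\right) \left(-127\right) = 11176$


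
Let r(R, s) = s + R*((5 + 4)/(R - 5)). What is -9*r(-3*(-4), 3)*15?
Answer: -17415/7 ≈ -2487.9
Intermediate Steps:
r(R, s) = s + 9*R/(-5 + R) (r(R, s) = s + R*(9/(-5 + R)) = s + 9*R/(-5 + R))
-9*r(-3*(-4), 3)*15 = -9*(-5*3 + 9*(-3*(-4)) - 3*(-4)*3)/(-5 - 3*(-4))*15 = -9*(-15 + 9*12 + 12*3)/(-5 + 12)*15 = -9*(-15 + 108 + 36)/7*15 = -9*129/7*15 = -1161/7*15 = -17415/7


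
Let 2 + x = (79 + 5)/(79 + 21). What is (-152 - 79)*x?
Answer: 6699/25 ≈ 267.96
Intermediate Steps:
x = -29/25 (x = -2 + (79 + 5)/(79 + 21) = -2 + 84/100 = -2 + 84*(1/100) = -2 + 21/25 = -29/25 ≈ -1.1600)
(-152 - 79)*x = (-152 - 79)*(-29/25) = -231*(-29/25) = 6699/25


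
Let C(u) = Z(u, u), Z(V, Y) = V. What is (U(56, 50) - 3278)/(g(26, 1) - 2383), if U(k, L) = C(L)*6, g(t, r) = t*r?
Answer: 2978/2357 ≈ 1.2635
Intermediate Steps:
g(t, r) = r*t
C(u) = u
U(k, L) = 6*L (U(k, L) = L*6 = 6*L)
(U(56, 50) - 3278)/(g(26, 1) - 2383) = (6*50 - 3278)/(1*26 - 2383) = (300 - 3278)/(26 - 2383) = -2978/(-2357) = -2978*(-1/2357) = 2978/2357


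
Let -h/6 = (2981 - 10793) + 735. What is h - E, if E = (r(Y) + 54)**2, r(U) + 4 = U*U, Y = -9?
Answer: 25301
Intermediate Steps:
r(U) = -4 + U**2 (r(U) = -4 + U*U = -4 + U**2)
E = 17161 (E = ((-4 + (-9)**2) + 54)**2 = ((-4 + 81) + 54)**2 = (77 + 54)**2 = 131**2 = 17161)
h = 42462 (h = -6*((2981 - 10793) + 735) = -6*(-7812 + 735) = -6*(-7077) = 42462)
h - E = 42462 - 1*17161 = 42462 - 17161 = 25301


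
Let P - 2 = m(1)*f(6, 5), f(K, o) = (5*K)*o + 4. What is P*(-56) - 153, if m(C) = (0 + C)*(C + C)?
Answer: -17513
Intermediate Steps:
f(K, o) = 4 + 5*K*o (f(K, o) = 5*K*o + 4 = 4 + 5*K*o)
m(C) = 2*C**2 (m(C) = C*(2*C) = 2*C**2)
P = 310 (P = 2 + (2*1**2)*(4 + 5*6*5) = 2 + (2*1)*(4 + 150) = 2 + 2*154 = 2 + 308 = 310)
P*(-56) - 153 = 310*(-56) - 153 = -17360 - 153 = -17513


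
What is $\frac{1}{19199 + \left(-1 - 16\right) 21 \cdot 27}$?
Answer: $\frac{1}{9560} \approx 0.0001046$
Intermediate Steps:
$\frac{1}{19199 + \left(-1 - 16\right) 21 \cdot 27} = \frac{1}{19199 + \left(-17\right) 21 \cdot 27} = \frac{1}{19199 - 9639} = \frac{1}{9560}$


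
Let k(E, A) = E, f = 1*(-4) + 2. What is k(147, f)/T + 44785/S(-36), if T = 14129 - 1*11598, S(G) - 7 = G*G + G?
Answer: 113537084/3206777 ≈ 35.405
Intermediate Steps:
S(G) = 7 + G + G**2 (S(G) = 7 + (G*G + G) = 7 + (G**2 + G) = 7 + (G + G**2) = 7 + G + G**2)
f = -2 (f = -4 + 2 = -2)
T = 2531 (T = 14129 - 11598 = 2531)
k(147, f)/T + 44785/S(-36) = 147/2531 + 44785/(7 - 36 + (-36)**2) = 147*(1/2531) + 44785/(7 - 36 + 1296) = 147/2531 + 44785/1267 = 113537084/3206777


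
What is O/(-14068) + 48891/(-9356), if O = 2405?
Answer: -88787471/16452526 ≈ -5.3966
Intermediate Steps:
O/(-14068) + 48891/(-9356) = 2405/(-14068) + 48891/(-9356) = 2405*(-1/14068) + 48891*(-1/9356) = -2405/14068 - 48891/9356 = -88787471/16452526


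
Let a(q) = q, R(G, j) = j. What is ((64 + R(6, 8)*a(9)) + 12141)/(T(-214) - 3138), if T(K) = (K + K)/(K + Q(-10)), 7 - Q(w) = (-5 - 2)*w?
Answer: -3400729/868798 ≈ -3.9143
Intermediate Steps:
Q(w) = 7 + 7*w (Q(w) = 7 - (-5 - 2)*w = 7 - (-7)*w = 7 + 7*w)
T(K) = 2*K/(-63 + K) (T(K) = (K + K)/(K + (7 + 7*(-10))) = (2*K)/(K + (7 - 70)) = (2*K)/(K - 63) = (2*K)/(-63 + K) = 2*K/(-63 + K))
((64 + R(6, 8)*a(9)) + 12141)/(T(-214) - 3138) = ((64 + 8*9) + 12141)/(2*(-214)/(-63 - 214) - 3138) = ((64 + 72) + 12141)/(2*(-214)/(-277) - 3138) = (136 + 12141)/(2*(-214)*(-1/277) - 3138) = 12277/(428/277 - 3138) = 12277/(-868798/277) = 12277*(-277/868798) = -3400729/868798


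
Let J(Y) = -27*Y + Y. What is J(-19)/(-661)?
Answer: -494/661 ≈ -0.74735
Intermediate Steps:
J(Y) = -26*Y
J(-19)/(-661) = -26*(-19)/(-661) = 494*(-1/661) = -494/661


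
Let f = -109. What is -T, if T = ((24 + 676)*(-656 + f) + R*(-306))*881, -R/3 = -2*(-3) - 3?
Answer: 469349226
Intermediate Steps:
R = -9 (R = -3*(-2*(-3) - 3) = -3*(6 - 3) = -3*3 = -9)
T = -469349226 (T = ((24 + 676)*(-656 - 109) - 9*(-306))*881 = (700*(-765) + 2754)*881 = (-535500 + 2754)*881 = -532746*881 = -469349226)
-T = -1*(-469349226) = 469349226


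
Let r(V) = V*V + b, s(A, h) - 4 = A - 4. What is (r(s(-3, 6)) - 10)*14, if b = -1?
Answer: -28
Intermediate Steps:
s(A, h) = A (s(A, h) = 4 + (A - 4) = 4 + (-4 + A) = A)
r(V) = -1 + V² (r(V) = V*V - 1 = V² - 1 = -1 + V²)
(r(s(-3, 6)) - 10)*14 = ((-1 + (-3)²) - 10)*14 = ((-1 + 9) - 10)*14 = (8 - 10)*14 = -2*14 = -28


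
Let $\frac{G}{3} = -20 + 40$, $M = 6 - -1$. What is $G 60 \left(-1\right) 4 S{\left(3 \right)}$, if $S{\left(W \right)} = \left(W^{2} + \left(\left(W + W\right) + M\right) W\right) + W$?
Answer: $-734400$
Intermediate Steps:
$M = 7$ ($M = 6 + 1 = 7$)
$S{\left(W \right)} = W + W^{2} + W \left(7 + 2 W\right)$ ($S{\left(W \right)} = \left(W^{2} + \left(\left(W + W\right) + 7\right) W\right) + W = \left(W^{2} + \left(2 W + 7\right) W\right) + W = \left(W^{2} + \left(7 + 2 W\right) W\right) + W = \left(W^{2} + W \left(7 + 2 W\right)\right) + W = W + W^{2} + W \left(7 + 2 W\right)$)
$G = 60$ ($G = 3 \left(-20 + 40\right) = 3 \cdot 20 = 60$)
$G 60 \left(-1\right) 4 S{\left(3 \right)} = 60 \cdot 60 \left(-1\right) 4 \cdot 3 \left(8 + 3 \cdot 3\right) = 3600 \left(- 4 \cdot 3 \left(8 + 9\right)\right) = 3600 \left(- 4 \cdot 3 \cdot 17\right) = 3600 \left(\left(-4\right) 51\right) = 3600 \left(-204\right) = -734400$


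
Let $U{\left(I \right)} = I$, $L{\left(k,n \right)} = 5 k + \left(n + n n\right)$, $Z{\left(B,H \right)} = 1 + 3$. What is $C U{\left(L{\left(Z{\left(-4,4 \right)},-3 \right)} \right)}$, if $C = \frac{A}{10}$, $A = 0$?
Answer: $0$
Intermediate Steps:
$C = 0$ ($C = \frac{0}{10} = 0 \cdot \frac{1}{10} = 0$)
$Z{\left(B,H \right)} = 4$
$L{\left(k,n \right)} = n + n^{2} + 5 k$ ($L{\left(k,n \right)} = 5 k + \left(n + n^{2}\right) = n + n^{2} + 5 k$)
$C U{\left(L{\left(Z{\left(-4,4 \right)},-3 \right)} \right)} = 0 \left(-3 + \left(-3\right)^{2} + 5 \cdot 4\right) = 0 \left(-3 + 9 + 20\right) = 0 \cdot 26 = 0$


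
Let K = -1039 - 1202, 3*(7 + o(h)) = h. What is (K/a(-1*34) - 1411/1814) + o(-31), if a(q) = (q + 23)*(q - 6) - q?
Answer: -4909453/214959 ≈ -22.839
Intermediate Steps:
o(h) = -7 + h/3
a(q) = -q + (-6 + q)*(23 + q) (a(q) = (23 + q)*(-6 + q) - q = (-6 + q)*(23 + q) - q = -q + (-6 + q)*(23 + q))
K = -2241
(K/a(-1*34) - 1411/1814) + o(-31) = (-2241/(-138 + (-1*34)² + 16*(-1*34)) - 1411/1814) + (-7 + (⅓)*(-31)) = (-2241/(-138 + (-34)² + 16*(-34)) - 1411*1/1814) + (-7 - 31/3) = (-2241/(-138 + 1156 - 544) - 1411/1814) - 52/3 = (-2241/474 - 1411/1814) - 52/3 = (-2241*1/474 - 1411/1814) - 52/3 = (-747/158 - 1411/1814) - 52/3 = -394499/71653 - 52/3 = -4909453/214959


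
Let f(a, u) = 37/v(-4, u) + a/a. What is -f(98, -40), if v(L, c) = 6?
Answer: -43/6 ≈ -7.1667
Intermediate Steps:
f(a, u) = 43/6 (f(a, u) = 37/6 + a/a = 37*(⅙) + 1 = 37/6 + 1 = 43/6)
-f(98, -40) = -1*43/6 = -43/6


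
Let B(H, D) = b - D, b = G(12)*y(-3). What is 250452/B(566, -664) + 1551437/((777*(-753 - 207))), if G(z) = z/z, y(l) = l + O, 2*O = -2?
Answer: 3096553457/8205120 ≈ 377.39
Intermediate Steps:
O = -1 (O = (½)*(-2) = -1)
y(l) = -1 + l (y(l) = l - 1 = -1 + l)
G(z) = 1
b = -4 (b = 1*(-1 - 3) = 1*(-4) = -4)
B(H, D) = -4 - D
250452/B(566, -664) + 1551437/((777*(-753 - 207))) = 250452/(-4 - 1*(-664)) + 1551437/((777*(-753 - 207))) = 250452/(-4 + 664) + 1551437/((777*(-960))) = 250452/660 + 1551437/(-745920) = 250452*(1/660) + 1551437*(-1/745920) = 20871/55 - 1551437/745920 = 3096553457/8205120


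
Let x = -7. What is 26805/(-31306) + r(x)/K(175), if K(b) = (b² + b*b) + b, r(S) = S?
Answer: -235245181/274710150 ≈ -0.85634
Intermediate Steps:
K(b) = b + 2*b² (K(b) = (b² + b²) + b = 2*b² + b = b + 2*b²)
26805/(-31306) + r(x)/K(175) = 26805/(-31306) - 7*1/(175*(1 + 2*175)) = 26805*(-1/31306) - 7*1/(175*(1 + 350)) = -26805/31306 - 7/(175*351) = -26805/31306 - 7/61425 = -26805/31306 - 7*1/61425 = -26805/31306 - 1/8775 = -235245181/274710150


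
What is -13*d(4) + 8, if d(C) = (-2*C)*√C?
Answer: 216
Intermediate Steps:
d(C) = -2*C^(3/2)
-13*d(4) + 8 = -(-26)*4^(3/2) + 8 = -(-26)*8 + 8 = -13*(-16) + 8 = 208 + 8 = 216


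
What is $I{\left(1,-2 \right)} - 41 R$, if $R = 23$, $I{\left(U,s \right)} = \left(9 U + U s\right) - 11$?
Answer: $-947$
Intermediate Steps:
$I{\left(U,s \right)} = -11 + 9 U + U s$
$I{\left(1,-2 \right)} - 41 R = \left(-11 + 9 \cdot 1 + 1 \left(-2\right)\right) - 943 = \left(-11 + 9 - 2\right) - 943 = -4 - 943 = -947$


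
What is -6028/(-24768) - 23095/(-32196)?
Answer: 15960301/16613136 ≈ 0.96070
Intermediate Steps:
-6028/(-24768) - 23095/(-32196) = -6028*(-1/24768) - 23095*(-1/32196) = 1507/6192 + 23095/32196 = 15960301/16613136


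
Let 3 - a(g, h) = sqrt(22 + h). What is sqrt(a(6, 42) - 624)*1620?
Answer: 1620*I*sqrt(629) ≈ 40629.0*I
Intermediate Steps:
a(g, h) = 3 - sqrt(22 + h)
sqrt(a(6, 42) - 624)*1620 = sqrt((3 - sqrt(22 + 42)) - 624)*1620 = sqrt((3 - sqrt(64)) - 624)*1620 = sqrt((3 - 1*8) - 624)*1620 = sqrt((3 - 8) - 624)*1620 = sqrt(-5 - 624)*1620 = sqrt(-629)*1620 = (I*sqrt(629))*1620 = 1620*I*sqrt(629)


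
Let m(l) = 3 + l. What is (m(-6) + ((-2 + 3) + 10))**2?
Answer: 64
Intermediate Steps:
(m(-6) + ((-2 + 3) + 10))**2 = ((3 - 6) + ((-2 + 3) + 10))**2 = (-3 + (1 + 10))**2 = (-3 + 11)**2 = 8**2 = 64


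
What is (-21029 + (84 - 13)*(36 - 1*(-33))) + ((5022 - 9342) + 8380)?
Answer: -12070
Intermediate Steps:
(-21029 + (84 - 13)*(36 - 1*(-33))) + ((5022 - 9342) + 8380) = (-21029 + 71*(36 + 33)) + (-4320 + 8380) = (-21029 + 71*69) + 4060 = (-21029 + 4899) + 4060 = -16130 + 4060 = -12070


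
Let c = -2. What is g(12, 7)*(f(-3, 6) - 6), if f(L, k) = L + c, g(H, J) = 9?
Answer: -99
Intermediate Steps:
f(L, k) = -2 + L (f(L, k) = L - 2 = -2 + L)
g(12, 7)*(f(-3, 6) - 6) = 9*((-2 - 3) - 6) = 9*(-5 - 6) = 9*(-11) = -99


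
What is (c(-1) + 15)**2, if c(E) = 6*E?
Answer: 81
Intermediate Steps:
(c(-1) + 15)**2 = (6*(-1) + 15)**2 = (-6 + 15)**2 = 9**2 = 81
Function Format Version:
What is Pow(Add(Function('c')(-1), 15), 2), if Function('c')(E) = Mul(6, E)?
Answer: 81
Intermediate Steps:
Pow(Add(Function('c')(-1), 15), 2) = Pow(Add(Mul(6, -1), 15), 2) = Pow(Add(-6, 15), 2) = Pow(9, 2) = 81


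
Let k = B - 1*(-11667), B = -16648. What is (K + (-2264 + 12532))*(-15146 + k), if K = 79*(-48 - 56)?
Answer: -41300604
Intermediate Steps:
K = -8216 (K = 79*(-104) = -8216)
k = -4981 (k = -16648 - 1*(-11667) = -16648 + 11667 = -4981)
(K + (-2264 + 12532))*(-15146 + k) = (-8216 + (-2264 + 12532))*(-15146 - 4981) = (-8216 + 10268)*(-20127) = 2052*(-20127) = -41300604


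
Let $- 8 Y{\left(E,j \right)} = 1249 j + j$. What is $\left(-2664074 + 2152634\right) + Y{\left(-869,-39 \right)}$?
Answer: $- \frac{2021385}{4} \approx -5.0535 \cdot 10^{5}$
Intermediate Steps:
$Y{\left(E,j \right)} = - \frac{625 j}{4}$ ($Y{\left(E,j \right)} = - \frac{1249 j + j}{8} = - \frac{1250 j}{8} = - \frac{625 j}{4}$)
$\left(-2664074 + 2152634\right) + Y{\left(-869,-39 \right)} = \left(-2664074 + 2152634\right) - - \frac{24375}{4} = -511440 + \frac{24375}{4} = - \frac{2021385}{4}$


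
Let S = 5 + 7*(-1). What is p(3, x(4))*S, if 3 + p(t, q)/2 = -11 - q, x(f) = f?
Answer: 72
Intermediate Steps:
p(t, q) = -28 - 2*q (p(t, q) = -6 + 2*(-11 - q) = -6 + (-22 - 2*q) = -28 - 2*q)
S = -2 (S = 5 - 7 = -2)
p(3, x(4))*S = (-28 - 2*4)*(-2) = (-28 - 8)*(-2) = -36*(-2) = 72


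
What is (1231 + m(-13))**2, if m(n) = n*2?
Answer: 1452025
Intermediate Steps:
m(n) = 2*n
(1231 + m(-13))**2 = (1231 + 2*(-13))**2 = (1231 - 26)**2 = 1205**2 = 1452025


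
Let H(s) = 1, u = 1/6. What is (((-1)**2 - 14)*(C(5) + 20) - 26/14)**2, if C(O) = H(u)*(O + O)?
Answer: 7524049/49 ≈ 1.5355e+5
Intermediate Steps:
u = 1/6 ≈ 0.16667
C(O) = 2*O (C(O) = 1*(O + O) = 1*(2*O) = 2*O)
(((-1)**2 - 14)*(C(5) + 20) - 26/14)**2 = (((-1)**2 - 14)*(2*5 + 20) - 26/14)**2 = ((1 - 14)*(10 + 20) - 26*1/14)**2 = (-13*30 - 13/7)**2 = (-390 - 13/7)**2 = (-2743/7)**2 = 7524049/49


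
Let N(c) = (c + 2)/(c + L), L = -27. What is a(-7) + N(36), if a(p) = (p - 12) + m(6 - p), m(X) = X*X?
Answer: 1388/9 ≈ 154.22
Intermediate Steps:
m(X) = X²
a(p) = -12 + p + (6 - p)² (a(p) = (p - 12) + (6 - p)² = (-12 + p) + (6 - p)² = -12 + p + (6 - p)²)
N(c) = (2 + c)/(-27 + c) (N(c) = (c + 2)/(c - 27) = (2 + c)/(-27 + c))
a(-7) + N(36) = (-12 - 7 + (-6 - 7)²) + (2 + 36)/(-27 + 36) = (-12 - 7 + (-13)²) + 38/9 = (-12 - 7 + 169) + (⅑)*38 = 150 + 38/9 = 1388/9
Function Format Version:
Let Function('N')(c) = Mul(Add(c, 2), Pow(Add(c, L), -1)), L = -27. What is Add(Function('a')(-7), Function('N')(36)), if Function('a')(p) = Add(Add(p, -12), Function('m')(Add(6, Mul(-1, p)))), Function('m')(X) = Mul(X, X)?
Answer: Rational(1388, 9) ≈ 154.22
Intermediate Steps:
Function('m')(X) = Pow(X, 2)
Function('a')(p) = Add(-12, p, Pow(Add(6, Mul(-1, p)), 2)) (Function('a')(p) = Add(Add(p, -12), Pow(Add(6, Mul(-1, p)), 2)) = Add(Add(-12, p), Pow(Add(6, Mul(-1, p)), 2)) = Add(-12, p, Pow(Add(6, Mul(-1, p)), 2)))
Function('N')(c) = Mul(Pow(Add(-27, c), -1), Add(2, c)) (Function('N')(c) = Mul(Add(c, 2), Pow(Add(c, -27), -1)) = Mul(Add(2, c), Pow(Add(-27, c), -1)) = Mul(Pow(Add(-27, c), -1), Add(2, c)))
Add(Function('a')(-7), Function('N')(36)) = Add(Add(-12, -7, Pow(Add(-6, -7), 2)), Mul(Pow(Add(-27, 36), -1), Add(2, 36))) = Add(Add(-12, -7, Pow(-13, 2)), Mul(Pow(9, -1), 38)) = Add(Add(-12, -7, 169), Mul(Rational(1, 9), 38)) = Add(150, Rational(38, 9)) = Rational(1388, 9)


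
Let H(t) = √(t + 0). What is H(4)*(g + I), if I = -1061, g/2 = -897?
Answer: -5710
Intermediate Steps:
g = -1794 (g = 2*(-897) = -1794)
H(t) = √t
H(4)*(g + I) = √4*(-1794 - 1061) = 2*(-2855) = -5710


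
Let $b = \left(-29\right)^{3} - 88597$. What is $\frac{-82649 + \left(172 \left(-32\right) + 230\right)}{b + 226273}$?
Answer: $- \frac{87923}{113287} \approx -0.77611$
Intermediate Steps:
$b = -112986$ ($b = -24389 - 88597 = -112986$)
$\frac{-82649 + \left(172 \left(-32\right) + 230\right)}{b + 226273} = \frac{-82649 + \left(172 \left(-32\right) + 230\right)}{-112986 + 226273} = \frac{-82649 + \left(-5504 + 230\right)}{113287} = \left(-82649 - 5274\right) \frac{1}{113287} = \left(-87923\right) \frac{1}{113287} = - \frac{87923}{113287}$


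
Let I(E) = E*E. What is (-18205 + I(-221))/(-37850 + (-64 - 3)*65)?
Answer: -1332/1835 ≈ -0.72589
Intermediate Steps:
I(E) = E²
(-18205 + I(-221))/(-37850 + (-64 - 3)*65) = (-18205 + (-221)²)/(-37850 + (-64 - 3)*65) = (-18205 + 48841)/(-37850 - 67*65) = 30636/(-37850 - 4355) = 30636/(-42205) = 30636*(-1/42205) = -1332/1835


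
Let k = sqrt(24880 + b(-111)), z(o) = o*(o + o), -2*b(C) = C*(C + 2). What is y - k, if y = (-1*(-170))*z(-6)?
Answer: 12240 - sqrt(75322)/2 ≈ 12103.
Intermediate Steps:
b(C) = -C*(2 + C)/2 (b(C) = -C*(C + 2)/2 = -C*(2 + C)/2)
z(o) = 2*o**2 (z(o) = o*(2*o) = 2*o**2)
y = 12240 (y = (-1*(-170))*(2*(-6)**2) = 170*(2*36) = 170*72 = 12240)
k = sqrt(75322)/2 (k = sqrt(24880 - 1/2*(-111)*(2 - 111)) = sqrt(24880 - 1/2*(-111)*(-109)) = sqrt(24880 - 12099/2) = sqrt(37661/2) = sqrt(75322)/2 ≈ 137.22)
y - k = 12240 - sqrt(75322)/2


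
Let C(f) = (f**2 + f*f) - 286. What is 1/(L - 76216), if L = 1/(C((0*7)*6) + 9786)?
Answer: -9500/724051999 ≈ -1.3121e-5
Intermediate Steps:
C(f) = -286 + 2*f**2 (C(f) = (f**2 + f**2) - 286 = 2*f**2 - 286 = -286 + 2*f**2)
L = 1/9500 (L = 1/((-286 + 2*((0*7)*6)**2) + 9786) = 1/((-286 + 2*(0*6)**2) + 9786) = 1/((-286 + 2*0**2) + 9786) = 1/((-286 + 2*0) + 9786) = 1/((-286 + 0) + 9786) = 1/(-286 + 9786) = 1/9500 ≈ 0.00010526)
1/(L - 76216) = 1/(1/9500 - 76216) = 1/(-724051999/9500) = -9500/724051999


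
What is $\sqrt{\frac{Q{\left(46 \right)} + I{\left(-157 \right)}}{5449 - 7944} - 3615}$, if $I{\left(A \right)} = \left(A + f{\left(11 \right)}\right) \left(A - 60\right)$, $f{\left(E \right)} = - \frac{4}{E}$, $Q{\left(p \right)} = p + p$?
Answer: $\frac{i \sqrt{2733256167730}}{27445} \approx 60.239 i$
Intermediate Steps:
$Q{\left(p \right)} = 2 p$
$I{\left(A \right)} = \left(-60 + A\right) \left(- \frac{4}{11} + A\right)$ ($I{\left(A \right)} = \left(A - \frac{4}{11}\right) \left(A - 60\right) = \left(A - \frac{4}{11}\right) \left(-60 + A\right) = \left(- \frac{4}{11} + A\right) \left(-60 + A\right) = \left(-60 + A\right) \left(- \frac{4}{11} + A\right)$)
$\sqrt{\frac{Q{\left(46 \right)} + I{\left(-157 \right)}}{5449 - 7944} - 3615} = \sqrt{\frac{2 \cdot 46 + \left(\frac{240}{11} + \left(-157\right)^{2} - - \frac{104248}{11}\right)}{5449 - 7944} - 3615} = \sqrt{\frac{92 + \left(\frac{240}{11} + 24649 + \frac{104248}{11}\right)}{-2495} - 3615} = \sqrt{\left(92 + \frac{375627}{11}\right) \left(- \frac{1}{2495}\right) - 3615} = \sqrt{\frac{376639}{11} \left(- \frac{1}{2495}\right) - 3615} = \sqrt{- \frac{376639}{27445} - 3615} = \sqrt{- \frac{99590314}{27445}} = \frac{i \sqrt{2733256167730}}{27445}$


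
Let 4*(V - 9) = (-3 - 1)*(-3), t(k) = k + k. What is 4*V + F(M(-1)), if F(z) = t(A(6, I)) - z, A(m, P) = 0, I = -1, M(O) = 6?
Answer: 42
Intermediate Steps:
t(k) = 2*k
V = 12 (V = 9 + ((-3 - 1)*(-3))/4 = 9 + (-4*(-3))/4 = 9 + (¼)*12 = 9 + 3 = 12)
F(z) = -z (F(z) = 2*0 - z = 0 - z = -z)
4*V + F(M(-1)) = 4*12 - 1*6 = 48 - 6 = 42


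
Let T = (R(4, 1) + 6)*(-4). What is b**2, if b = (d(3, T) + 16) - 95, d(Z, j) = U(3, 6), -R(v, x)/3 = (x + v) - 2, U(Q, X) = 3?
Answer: 5776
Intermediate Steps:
R(v, x) = 6 - 3*v - 3*x (R(v, x) = -3*((x + v) - 2) = -3*((v + x) - 2) = -3*(-2 + v + x) = 6 - 3*v - 3*x)
T = 12 (T = ((6 - 3*4 - 3*1) + 6)*(-4) = ((6 - 12 - 3) + 6)*(-4) = (-9 + 6)*(-4) = -3*(-4) = 12)
d(Z, j) = 3
b = -76 (b = (3 + 16) - 95 = 19 - 95 = -76)
b**2 = (-76)**2 = 5776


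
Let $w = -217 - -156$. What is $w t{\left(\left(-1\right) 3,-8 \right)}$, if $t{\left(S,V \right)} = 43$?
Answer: $-2623$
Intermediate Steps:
$w = -61$ ($w = -217 + 156 = -61$)
$w t{\left(\left(-1\right) 3,-8 \right)} = \left(-61\right) 43 = -2623$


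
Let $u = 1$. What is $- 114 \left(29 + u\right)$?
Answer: $-3420$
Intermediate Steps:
$- 114 \left(29 + u\right) = - 114 \left(29 + 1\right) = \left(-114\right) 30 = -3420$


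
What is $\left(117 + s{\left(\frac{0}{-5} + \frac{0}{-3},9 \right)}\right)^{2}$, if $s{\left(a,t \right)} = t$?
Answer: $15876$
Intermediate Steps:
$\left(117 + s{\left(\frac{0}{-5} + \frac{0}{-3},9 \right)}\right)^{2} = \left(117 + 9\right)^{2} = 126^{2} = 15876$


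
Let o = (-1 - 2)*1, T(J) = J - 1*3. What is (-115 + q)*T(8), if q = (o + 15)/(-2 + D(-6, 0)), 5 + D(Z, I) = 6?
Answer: -635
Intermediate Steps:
T(J) = -3 + J (T(J) = J - 3 = -3 + J)
o = -3 (o = -3*1 = -3)
D(Z, I) = 1 (D(Z, I) = -5 + 6 = 1)
q = -12 (q = (-3 + 15)/(-2 + 1) = 12/(-1) = 12*(-1) = -12)
(-115 + q)*T(8) = (-115 - 12)*(-3 + 8) = -127*5 = -635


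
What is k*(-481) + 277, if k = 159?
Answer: -76202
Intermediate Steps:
k*(-481) + 277 = 159*(-481) + 277 = -76479 + 277 = -76202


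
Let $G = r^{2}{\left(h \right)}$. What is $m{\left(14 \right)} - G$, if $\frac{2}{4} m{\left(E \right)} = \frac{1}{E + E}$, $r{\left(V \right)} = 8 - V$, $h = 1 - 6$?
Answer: $- \frac{2365}{14} \approx -168.93$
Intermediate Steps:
$h = -5$ ($h = 1 - 6 = -5$)
$m{\left(E \right)} = \frac{1}{E}$ ($m{\left(E \right)} = \frac{2}{E + E} = \frac{2}{2 E} = 2 \frac{1}{2 E} = \frac{1}{E}$)
$G = 169$ ($G = \left(8 - -5\right)^{2} = \left(8 + 5\right)^{2} = 13^{2} = 169$)
$m{\left(14 \right)} - G = \frac{1}{14} - 169 = - \frac{2365}{14}$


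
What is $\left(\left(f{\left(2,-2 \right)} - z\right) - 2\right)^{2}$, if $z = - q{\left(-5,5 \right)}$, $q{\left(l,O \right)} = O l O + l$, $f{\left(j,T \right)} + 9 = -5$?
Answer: $21316$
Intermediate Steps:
$f{\left(j,T \right)} = -14$ ($f{\left(j,T \right)} = -9 - 5 = -14$)
$q{\left(l,O \right)} = l + l O^{2}$ ($q{\left(l,O \right)} = l O^{2} + l = l + l O^{2}$)
$z = 130$ ($z = - \left(-5\right) \left(1 + 5^{2}\right) = - \left(-5\right) \left(1 + 25\right) = - \left(-5\right) 26 = \left(-1\right) \left(-130\right) = 130$)
$\left(\left(f{\left(2,-2 \right)} - z\right) - 2\right)^{2} = \left(\left(-14 - 130\right) - 2\right)^{2} = \left(-144 - 2\right)^{2} = \left(-146\right)^{2} = 21316$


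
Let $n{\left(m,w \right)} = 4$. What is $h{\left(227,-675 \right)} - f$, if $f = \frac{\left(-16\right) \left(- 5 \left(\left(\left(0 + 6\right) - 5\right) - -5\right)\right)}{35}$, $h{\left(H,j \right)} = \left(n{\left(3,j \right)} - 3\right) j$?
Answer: $- \frac{4821}{7} \approx -688.71$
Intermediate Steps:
$h{\left(H,j \right)} = j$ ($h{\left(H,j \right)} = \left(4 - 3\right) j = 1 j = j$)
$f = \frac{96}{7}$ ($f = - 16 \left(- 5 \left(\left(6 - 5\right) + 5\right)\right) \frac{1}{35} = - 16 \left(- 5 \left(1 + 5\right)\right) \frac{1}{35} = - 16 \left(\left(-5\right) 6\right) \frac{1}{35} = \left(-16\right) \left(-30\right) \frac{1}{35} = 480 \cdot \frac{1}{35} = \frac{96}{7} \approx 13.714$)
$h{\left(227,-675 \right)} - f = -675 - \frac{96}{7} = - \frac{4821}{7}$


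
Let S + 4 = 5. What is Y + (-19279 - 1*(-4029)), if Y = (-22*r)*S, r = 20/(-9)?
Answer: -136810/9 ≈ -15201.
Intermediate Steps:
r = -20/9 (r = 20*(-⅑) = -20/9 ≈ -2.2222)
S = 1 (S = -4 + 5 = 1)
Y = 440/9 (Y = -22*(-20/9)*1 = (440/9)*1 = 440/9 ≈ 48.889)
Y + (-19279 - 1*(-4029)) = 440/9 + (-19279 - 1*(-4029)) = 440/9 + (-19279 + 4029) = 440/9 - 15250 = -136810/9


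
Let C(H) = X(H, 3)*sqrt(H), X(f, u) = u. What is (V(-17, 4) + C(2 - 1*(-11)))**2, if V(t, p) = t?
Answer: 406 - 102*sqrt(13) ≈ 38.234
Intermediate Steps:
C(H) = 3*sqrt(H)
(V(-17, 4) + C(2 - 1*(-11)))**2 = (-17 + 3*sqrt(2 - 1*(-11)))**2 = (-17 + 3*sqrt(2 + 11))**2 = (-17 + 3*sqrt(13))**2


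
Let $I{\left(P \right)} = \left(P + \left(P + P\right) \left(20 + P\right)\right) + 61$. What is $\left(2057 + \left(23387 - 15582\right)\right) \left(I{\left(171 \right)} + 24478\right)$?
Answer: $887895584$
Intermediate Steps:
$I{\left(P \right)} = 61 + P + 2 P \left(20 + P\right)$ ($I{\left(P \right)} = \left(P + 2 P \left(20 + P\right)\right) + 61 = 61 + P + 2 P \left(20 + P\right)$)
$\left(2057 + \left(23387 - 15582\right)\right) \left(I{\left(171 \right)} + 24478\right) = \left(2057 + \left(23387 - 15582\right)\right) \left(\left(61 + 2 \cdot 171^{2} + 41 \cdot 171\right) + 24478\right) = \left(2057 + 7805\right) \left(\left(61 + 2 \cdot 29241 + 7011\right) + 24478\right) = 9862 \left(\left(61 + 58482 + 7011\right) + 24478\right) = 9862 \left(65554 + 24478\right) = 9862 \cdot 90032 = 887895584$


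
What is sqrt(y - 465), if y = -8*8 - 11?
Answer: 6*I*sqrt(15) ≈ 23.238*I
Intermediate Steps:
y = -75 (y = -64 - 11 = -75)
sqrt(y - 465) = sqrt(-75 - 465) = sqrt(-540) = 6*I*sqrt(15)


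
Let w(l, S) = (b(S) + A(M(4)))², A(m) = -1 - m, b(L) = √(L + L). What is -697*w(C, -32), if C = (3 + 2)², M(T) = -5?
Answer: 33456 - 44608*I ≈ 33456.0 - 44608.0*I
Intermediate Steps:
b(L) = √2*√L (b(L) = √(2*L) = √2*√L)
C = 25 (C = 5² = 25)
w(l, S) = (4 + √2*√S)² (w(l, S) = (√2*√S + (-1 - 1*(-5)))² = (√2*√S + (-1 + 5))² = (√2*√S + 4)² = (4 + √2*√S)²)
-697*w(C, -32) = -697*(4 + √2*√(-32))² = -697*(4 + √2*(4*I*√2))² = -697*(4 + 8*I)²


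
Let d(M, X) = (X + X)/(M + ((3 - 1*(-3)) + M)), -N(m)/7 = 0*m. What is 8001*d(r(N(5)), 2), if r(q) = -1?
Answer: 8001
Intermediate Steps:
N(m) = 0 (N(m) = -0*m = -7*0 = 0)
d(M, X) = 2*X/(6 + 2*M) (d(M, X) = (2*X)/(M + ((3 + 3) + M)) = (2*X)/(M + (6 + M)) = (2*X)/(6 + 2*M) = 2*X/(6 + 2*M))
8001*d(r(N(5)), 2) = 8001*(2/(3 - 1)) = 8001*(2/2) = 8001*(2*(½)) = 8001*1 = 8001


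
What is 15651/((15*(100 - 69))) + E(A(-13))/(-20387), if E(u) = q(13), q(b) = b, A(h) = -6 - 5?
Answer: 106356964/3159985 ≈ 33.657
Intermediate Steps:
A(h) = -11
E(u) = 13
15651/((15*(100 - 69))) + E(A(-13))/(-20387) = 15651/((15*(100 - 69))) + 13/(-20387) = 15651/((15*31)) + 13*(-1/20387) = 15651/465 - 13/20387 = 15651*(1/465) - 13/20387 = 5217/155 - 13/20387 = 106356964/3159985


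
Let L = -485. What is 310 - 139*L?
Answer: 67725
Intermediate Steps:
310 - 139*L = 310 - 139*(-485) = 310 + 67415 = 67725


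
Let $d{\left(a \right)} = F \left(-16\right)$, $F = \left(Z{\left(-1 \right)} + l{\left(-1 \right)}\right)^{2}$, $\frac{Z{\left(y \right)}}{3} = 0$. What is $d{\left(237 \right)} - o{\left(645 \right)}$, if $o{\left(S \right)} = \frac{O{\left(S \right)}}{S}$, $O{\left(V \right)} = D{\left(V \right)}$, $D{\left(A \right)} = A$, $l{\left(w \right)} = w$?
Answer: $-17$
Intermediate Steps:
$O{\left(V \right)} = V$
$Z{\left(y \right)} = 0$ ($Z{\left(y \right)} = 3 \cdot 0 = 0$)
$o{\left(S \right)} = 1$ ($o{\left(S \right)} = \frac{S}{S} = 1$)
$F = 1$ ($F = \left(0 - 1\right)^{2} = \left(-1\right)^{2} = 1$)
$d{\left(a \right)} = -16$ ($d{\left(a \right)} = 1 \left(-16\right) = -16$)
$d{\left(237 \right)} - o{\left(645 \right)} = -16 - 1 = -17$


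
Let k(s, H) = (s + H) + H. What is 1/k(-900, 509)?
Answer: 1/118 ≈ 0.0084746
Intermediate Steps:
k(s, H) = s + 2*H (k(s, H) = (H + s) + H = s + 2*H)
1/k(-900, 509) = 1/(-900 + 2*509) = 1/(-900 + 1018) = 1/118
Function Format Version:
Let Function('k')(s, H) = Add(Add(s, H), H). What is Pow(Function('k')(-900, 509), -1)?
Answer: Rational(1, 118) ≈ 0.0084746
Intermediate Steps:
Function('k')(s, H) = Add(s, Mul(2, H)) (Function('k')(s, H) = Add(Add(H, s), H) = Add(s, Mul(2, H)))
Pow(Function('k')(-900, 509), -1) = Pow(Add(-900, Mul(2, 509)), -1) = Pow(Add(-900, 1018), -1) = Pow(118, -1) = Rational(1, 118)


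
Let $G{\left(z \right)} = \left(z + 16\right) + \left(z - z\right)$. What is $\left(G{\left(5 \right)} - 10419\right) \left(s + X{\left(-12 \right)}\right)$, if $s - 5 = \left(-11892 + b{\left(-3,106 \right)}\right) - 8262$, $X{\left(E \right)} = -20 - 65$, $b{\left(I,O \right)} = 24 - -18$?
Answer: $209956416$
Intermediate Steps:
$b{\left(I,O \right)} = 42$ ($b{\left(I,O \right)} = 24 + 18 = 42$)
$X{\left(E \right)} = -85$ ($X{\left(E \right)} = -20 - 65 = -85$)
$G{\left(z \right)} = 16 + z$ ($G{\left(z \right)} = \left(16 + z\right) + 0 = 16 + z$)
$s = -20107$ ($s = 5 + \left(\left(-11892 + 42\right) - 8262\right) = 5 - 20112 = -20107$)
$\left(G{\left(5 \right)} - 10419\right) \left(s + X{\left(-12 \right)}\right) = \left(\left(16 + 5\right) - 10419\right) \left(-20107 - 85\right) = \left(21 - 10419\right) \left(-20192\right) = \left(-10398\right) \left(-20192\right) = 209956416$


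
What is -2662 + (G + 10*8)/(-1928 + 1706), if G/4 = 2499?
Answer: -300520/111 ≈ -2707.4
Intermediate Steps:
G = 9996 (G = 4*2499 = 9996)
-2662 + (G + 10*8)/(-1928 + 1706) = -2662 + (9996 + 10*8)/(-1928 + 1706) = -2662 + (9996 + 80)/(-222) = -2662 + 10076*(-1/222) = -2662 - 5038/111 = -300520/111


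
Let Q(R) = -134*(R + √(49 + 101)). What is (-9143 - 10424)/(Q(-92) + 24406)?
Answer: -359387089/673346678 - 6554945*√6/673346678 ≈ -0.55758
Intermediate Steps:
Q(R) = -670*√6 - 134*R (Q(R) = -134*(R + √150) = -134*(R + 5*√6) = -670*√6 - 134*R)
(-9143 - 10424)/(Q(-92) + 24406) = (-9143 - 10424)/((-670*√6 - 134*(-92)) + 24406) = -19567/((-670*√6 + 12328) + 24406) = -19567/((12328 - 670*√6) + 24406) = -19567/(36734 - 670*√6)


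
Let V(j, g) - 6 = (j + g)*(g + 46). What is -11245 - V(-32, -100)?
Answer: -18379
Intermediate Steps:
V(j, g) = 6 + (46 + g)*(g + j) (V(j, g) = 6 + (j + g)*(g + 46) = 6 + (g + j)*(46 + g) = 6 + (46 + g)*(g + j))
-11245 - V(-32, -100) = -11245 - (6 + (-100)**2 + 46*(-100) + 46*(-32) - 100*(-32)) = -11245 - (6 + 10000 - 4600 - 1472 + 3200) = -11245 - 1*7134 = -11245 - 7134 = -18379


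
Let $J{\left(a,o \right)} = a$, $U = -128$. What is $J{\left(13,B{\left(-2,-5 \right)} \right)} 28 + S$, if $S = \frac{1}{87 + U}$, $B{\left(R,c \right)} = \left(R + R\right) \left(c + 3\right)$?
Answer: $\frac{14923}{41} \approx 363.98$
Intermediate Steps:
$B{\left(R,c \right)} = 2 R \left(3 + c\right)$
$S = - \frac{1}{41}$ ($S = \frac{1}{87 - 128} = \frac{1}{-41} = - \frac{1}{41} \approx -0.02439$)
$J{\left(13,B{\left(-2,-5 \right)} \right)} 28 + S = 13 \cdot 28 - \frac{1}{41} = 364 - \frac{1}{41} = \frac{14923}{41}$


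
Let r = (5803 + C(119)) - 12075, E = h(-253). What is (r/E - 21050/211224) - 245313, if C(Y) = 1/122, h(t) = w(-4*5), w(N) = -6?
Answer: -786827028179/3221166 ≈ -2.4427e+5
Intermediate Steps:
h(t) = -6
E = -6
C(Y) = 1/122
r = -765183/122 (r = (5803 + 1/122) - 12075 = 707967/122 - 12075 = -765183/122 ≈ -6272.0)
(r/E - 21050/211224) - 245313 = (-765183/122/(-6) - 21050/211224) - 245313 = (-765183/122*(-⅙) - 21050*1/211224) - 245313 = (255061/244 - 10525/105612) - 245313 = 3366866779/3221166 - 245313 = -786827028179/3221166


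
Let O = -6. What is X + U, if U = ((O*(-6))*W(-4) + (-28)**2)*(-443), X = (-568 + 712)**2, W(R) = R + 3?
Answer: -310628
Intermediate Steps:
W(R) = 3 + R
X = 20736 (X = 144**2 = 20736)
U = -331364 (U = ((-6*(-6))*(3 - 4) + (-28)**2)*(-443) = (36*(-1) + 784)*(-443) = (-36 + 784)*(-443) = 748*(-443) = -331364)
X + U = 20736 - 331364 = -310628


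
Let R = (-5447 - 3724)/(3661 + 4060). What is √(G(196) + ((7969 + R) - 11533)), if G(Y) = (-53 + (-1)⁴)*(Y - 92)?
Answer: I*√534926190743/7721 ≈ 94.727*I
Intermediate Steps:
G(Y) = 4784 - 52*Y (G(Y) = (-53 + 1)*(-92 + Y) = -52*(-92 + Y) = 4784 - 52*Y)
R = -9171/7721 ≈ -1.1878
√(G(196) + ((7969 + R) - 11533)) = √((4784 - 52*196) + ((7969 - 9171/7721) - 11533)) = √((4784 - 10192) + (61519478/7721 - 11533)) = √(-5408 - 27526815/7721) = √(-69281983/7721) = I*√534926190743/7721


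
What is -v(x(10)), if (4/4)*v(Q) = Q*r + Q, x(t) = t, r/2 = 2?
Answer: -50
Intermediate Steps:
r = 4 (r = 2*2 = 4)
v(Q) = 5*Q (v(Q) = Q*4 + Q = 4*Q + Q = 5*Q)
-v(x(10)) = -5*10 = -1*50 = -50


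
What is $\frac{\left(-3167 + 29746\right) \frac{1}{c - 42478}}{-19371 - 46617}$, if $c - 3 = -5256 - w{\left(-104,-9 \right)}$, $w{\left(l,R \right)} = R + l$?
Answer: $\frac{26579}{3142216584} \approx 8.4587 \cdot 10^{-6}$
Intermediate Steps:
$c = -5140$ ($c = 3 - 5143 = -5140$)
$\frac{\left(-3167 + 29746\right) \frac{1}{c - 42478}}{-19371 - 46617} = \frac{\left(-3167 + 29746\right) \frac{1}{-5140 - 42478}}{-19371 - 46617} = \frac{26579 \frac{1}{-47618}}{-65988} = 26579 \left(- \frac{1}{47618}\right) \left(- \frac{1}{65988}\right) = \left(- \frac{26579}{47618}\right) \left(- \frac{1}{65988}\right) = \frac{26579}{3142216584}$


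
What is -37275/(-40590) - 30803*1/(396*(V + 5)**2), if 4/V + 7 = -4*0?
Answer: -47554717/15602796 ≈ -3.0478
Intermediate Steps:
V = -4/7 (V = 4/(-7 - 4*0) = 4/(-7 + 0) = 4/(-7) = 4*(-1/7) = -4/7 ≈ -0.57143)
-37275/(-40590) - 30803*1/(396*(V + 5)**2) = -37275/(-40590) - 30803*1/(396*(-4/7 + 5)**2) = -37275*(-1/40590) - 30803/(396*(31/7)**2) = 2485/2706 - 30803/(396*(961/49)) = 2485/2706 - 30803/380556/49 = 2485/2706 - 30803*49/380556 = 2485/2706 - 1509347/380556 = -47554717/15602796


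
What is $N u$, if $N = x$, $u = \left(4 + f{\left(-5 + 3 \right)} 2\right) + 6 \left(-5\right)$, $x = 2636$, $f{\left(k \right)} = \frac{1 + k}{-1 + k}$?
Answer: $- \frac{200336}{3} \approx -66779.0$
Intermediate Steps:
$f{\left(k \right)} = \frac{1 + k}{-1 + k}$
$u = - \frac{76}{3}$ ($u = \left(4 + \frac{1 + \left(-5 + 3\right)}{-1 + \left(-5 + 3\right)} 2\right) + 6 \left(-5\right) = \left(4 + \frac{1 - 2}{-1 - 2} \cdot 2\right) - 30 = \left(4 + \frac{1}{-3} \left(-1\right) 2\right) - 30 = \left(4 + \left(- \frac{1}{3}\right) \left(-1\right) 2\right) - 30 = \left(4 + \frac{1}{3} \cdot 2\right) - 30 = \left(4 + \frac{2}{3}\right) - 30 = \frac{14}{3} - 30 = - \frac{76}{3} \approx -25.333$)
$N = 2636$
$N u = 2636 \left(- \frac{76}{3}\right) = - \frac{200336}{3}$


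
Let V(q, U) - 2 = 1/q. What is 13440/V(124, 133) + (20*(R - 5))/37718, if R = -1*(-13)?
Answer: 10476558320/1565297 ≈ 6693.0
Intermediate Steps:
R = 13
V(q, U) = 2 + 1/q
13440/V(124, 133) + (20*(R - 5))/37718 = 13440/(2 + 1/124) + (20*(13 - 5))/37718 = 13440/(2 + 1/124) + (20*8)*(1/37718) = 13440/(249/124) + 160*(1/37718) = 13440*(124/249) + 80/18859 = 555520/83 + 80/18859 = 10476558320/1565297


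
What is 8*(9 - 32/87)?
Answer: 6008/87 ≈ 69.057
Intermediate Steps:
8*(9 - 32/87) = 8*(751/87) = 6008/87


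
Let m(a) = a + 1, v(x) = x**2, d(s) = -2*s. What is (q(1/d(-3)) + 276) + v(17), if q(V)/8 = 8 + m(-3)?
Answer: 613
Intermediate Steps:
m(a) = 1 + a
q(V) = 48 (q(V) = 8*(8 + (1 - 3)) = 8*(8 - 2) = 8*6 = 48)
(q(1/d(-3)) + 276) + v(17) = (48 + 276) + 17**2 = 324 + 289 = 613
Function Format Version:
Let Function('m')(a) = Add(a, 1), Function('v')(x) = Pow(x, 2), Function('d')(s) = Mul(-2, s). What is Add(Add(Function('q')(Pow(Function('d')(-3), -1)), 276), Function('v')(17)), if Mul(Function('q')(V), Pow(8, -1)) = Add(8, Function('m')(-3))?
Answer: 613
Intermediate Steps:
Function('m')(a) = Add(1, a)
Function('q')(V) = 48 (Function('q')(V) = Mul(8, Add(8, Add(1, -3))) = Mul(8, Add(8, -2)) = Mul(8, 6) = 48)
Add(Add(Function('q')(Pow(Function('d')(-3), -1)), 276), Function('v')(17)) = Add(Add(48, 276), Pow(17, 2)) = Add(324, 289) = 613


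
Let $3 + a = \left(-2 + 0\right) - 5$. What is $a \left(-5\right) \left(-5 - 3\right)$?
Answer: $-400$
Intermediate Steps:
$a = -10$ ($a = -3 + \left(\left(-2 + 0\right) - 5\right) = -3 - 7 = -10$)
$a \left(-5\right) \left(-5 - 3\right) = \left(-10\right) \left(-5\right) \left(-5 - 3\right) = 50 \left(-8\right) = -400$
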